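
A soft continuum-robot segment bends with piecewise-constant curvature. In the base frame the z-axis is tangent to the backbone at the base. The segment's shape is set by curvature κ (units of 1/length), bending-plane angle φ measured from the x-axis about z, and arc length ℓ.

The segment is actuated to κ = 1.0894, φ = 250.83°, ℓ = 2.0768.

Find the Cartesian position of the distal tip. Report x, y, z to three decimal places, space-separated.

-0.494 -1.420 0.707

θ = κ·ℓ = 1.0894 × 2.0768 = 2.26247 rad
ρ = (1 − cos θ)/κ = (1 − -0.63782)/1.0894 = 1.50342
z = sin θ / κ = 0.77018/1.0894 = 0.70698
x = ρ cos φ = 1.50342 × cos(250.83°) = -0.49368
y = ρ sin φ = 1.50342 × sin(250.83°) = -1.42005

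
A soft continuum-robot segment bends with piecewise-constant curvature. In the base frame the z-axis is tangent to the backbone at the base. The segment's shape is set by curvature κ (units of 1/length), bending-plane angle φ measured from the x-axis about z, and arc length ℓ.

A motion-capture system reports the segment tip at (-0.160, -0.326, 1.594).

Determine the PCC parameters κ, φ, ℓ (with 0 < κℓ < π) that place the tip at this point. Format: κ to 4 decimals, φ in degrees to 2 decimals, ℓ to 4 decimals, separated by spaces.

ρ = √(x²+y²) = √(-0.160² + -0.326²) = 0.36315
φ = atan2(y, x) mod 360° = atan2(-0.326, -0.160) = 243.8583°
|p|² = ρ² + z² = 0.36315² + 1.594² = 2.67271
κ = 2ρ / |p|² = 2×0.36315 / 2.67271 = 0.27174
θ = 2·atan2(ρ, z) = 2·atan2(0.36315, 1.594) = 0.44800 rad
ℓ = θ/κ = 0.44800/0.27174 = 1.64860

0.2717 243.86 1.6486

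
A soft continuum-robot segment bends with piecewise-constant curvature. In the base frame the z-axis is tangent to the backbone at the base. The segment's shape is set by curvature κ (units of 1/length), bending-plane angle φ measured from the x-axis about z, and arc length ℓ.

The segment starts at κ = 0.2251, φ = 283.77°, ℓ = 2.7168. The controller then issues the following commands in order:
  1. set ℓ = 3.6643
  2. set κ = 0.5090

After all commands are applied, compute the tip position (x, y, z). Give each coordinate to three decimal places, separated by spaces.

0.603 -2.462 1.880

initial: κ=0.2251, φ=283.77°, ℓ=2.7168
cmd 1: set ℓ=3.6643 → (κ,φ,ℓ)=(0.2251,283.77°,3.6643) → tip=(0.3398,-1.3864,3.2627)
cmd 2: set κ=0.5090 → (κ,φ,ℓ)=(0.5090,283.77°,3.6643) → tip=(0.6033,-2.4617,1.8801)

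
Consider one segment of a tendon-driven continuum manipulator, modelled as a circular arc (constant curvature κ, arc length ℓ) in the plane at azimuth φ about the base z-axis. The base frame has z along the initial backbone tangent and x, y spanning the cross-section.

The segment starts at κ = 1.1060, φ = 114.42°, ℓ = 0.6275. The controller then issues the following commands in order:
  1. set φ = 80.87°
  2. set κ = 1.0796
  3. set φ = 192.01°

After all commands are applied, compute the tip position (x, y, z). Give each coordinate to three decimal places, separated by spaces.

-0.200 -0.043 0.581

initial: κ=1.1060, φ=114.42°, ℓ=0.6275
cmd 1: set φ=80.87° → (κ,φ,ℓ)=(1.1060,80.87°,0.6275) → tip=(0.0332,0.2065,0.5783)
cmd 2: set κ=1.0796 → (κ,φ,ℓ)=(1.0796,80.87°,0.6275) → tip=(0.0325,0.2020,0.5806)
cmd 3: set φ=192.01° → (κ,φ,ℓ)=(1.0796,192.01°,0.6275) → tip=(-0.2001,-0.0426,0.5806)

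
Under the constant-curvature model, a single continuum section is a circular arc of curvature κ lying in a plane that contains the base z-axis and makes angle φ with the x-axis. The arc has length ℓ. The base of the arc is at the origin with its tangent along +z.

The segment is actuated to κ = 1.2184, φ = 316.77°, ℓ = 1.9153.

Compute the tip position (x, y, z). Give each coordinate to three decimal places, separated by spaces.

1.011 -0.951 0.593

θ = κ·ℓ = 1.2184 × 1.9153 = 2.33360 rad
ρ = (1 − cos θ)/κ = (1 − -0.69095)/1.2184 = 1.38785
z = sin θ / κ = 0.72290/1.2184 = 0.59332
x = ρ cos φ = 1.38785 × cos(316.77°) = 1.01120
y = ρ sin φ = 1.38785 × sin(316.77°) = -0.95058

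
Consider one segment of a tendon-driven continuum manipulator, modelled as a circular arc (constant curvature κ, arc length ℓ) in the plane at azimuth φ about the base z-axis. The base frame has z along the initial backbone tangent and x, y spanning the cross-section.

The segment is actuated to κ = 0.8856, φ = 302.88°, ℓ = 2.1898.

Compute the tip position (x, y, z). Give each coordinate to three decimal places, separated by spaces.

0.834 -1.290 1.053

θ = κ·ℓ = 0.8856 × 2.1898 = 1.93929 rad
ρ = (1 − cos θ)/κ = (1 − -0.36021)/0.8856 = 1.53592
z = sin θ / κ = 0.93287/0.8856 = 1.05338
x = ρ cos φ = 1.53592 × cos(302.88°) = 0.83382
y = ρ sin φ = 1.53592 × sin(302.88°) = -1.28988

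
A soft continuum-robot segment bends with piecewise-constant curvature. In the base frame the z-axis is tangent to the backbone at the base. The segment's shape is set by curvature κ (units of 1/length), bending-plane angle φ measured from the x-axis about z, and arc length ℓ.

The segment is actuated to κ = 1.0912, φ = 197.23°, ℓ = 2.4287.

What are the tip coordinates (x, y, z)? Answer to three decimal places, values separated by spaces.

-1.647 -0.511 0.432

θ = κ·ℓ = 1.0912 × 2.4287 = 2.65020 rad
ρ = (1 − cos θ)/κ = (1 − -0.88168)/1.0912 = 1.72441
z = sin θ / κ = 0.47186/1.0912 = 0.43242
x = ρ cos φ = 1.72441 × cos(197.23°) = -1.64702
y = ρ sin φ = 1.72441 × sin(197.23°) = -0.51078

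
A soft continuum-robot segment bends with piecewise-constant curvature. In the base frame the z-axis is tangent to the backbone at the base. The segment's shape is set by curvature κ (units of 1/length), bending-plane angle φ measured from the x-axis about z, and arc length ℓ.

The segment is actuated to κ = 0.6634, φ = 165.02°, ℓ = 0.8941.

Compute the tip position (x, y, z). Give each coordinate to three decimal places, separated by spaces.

θ = κ·ℓ = 0.6634 × 0.8941 = 0.59315 rad
ρ = (1 − cos θ)/κ = (1 − 0.82919)/0.6634 = 0.25748
z = sin θ / κ = 0.55897/0.6634 = 0.84259
x = ρ cos φ = 0.25748 × cos(165.02°) = -0.24873
y = ρ sin φ = 0.25748 × sin(165.02°) = 0.06655

-0.249 0.067 0.843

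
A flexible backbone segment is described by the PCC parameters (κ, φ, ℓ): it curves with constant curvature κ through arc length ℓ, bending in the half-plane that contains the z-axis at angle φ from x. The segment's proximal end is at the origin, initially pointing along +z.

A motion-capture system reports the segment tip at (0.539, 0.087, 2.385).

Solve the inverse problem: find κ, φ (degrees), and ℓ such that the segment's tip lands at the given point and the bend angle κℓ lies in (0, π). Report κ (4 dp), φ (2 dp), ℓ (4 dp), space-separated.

0.1824 9.17 2.4675

ρ = √(x²+y²) = √(0.539² + 0.087²) = 0.54598
φ = atan2(y, x) mod 360° = atan2(0.087, 0.539) = 9.1690°
|p|² = ρ² + z² = 0.54598² + 2.385² = 5.98631
κ = 2ρ / |p|² = 2×0.54598 / 5.98631 = 0.18241
θ = 2·atan2(ρ, z) = 2·atan2(0.54598, 2.385) = 0.45009 rad
ℓ = θ/κ = 0.45009/0.18241 = 2.46747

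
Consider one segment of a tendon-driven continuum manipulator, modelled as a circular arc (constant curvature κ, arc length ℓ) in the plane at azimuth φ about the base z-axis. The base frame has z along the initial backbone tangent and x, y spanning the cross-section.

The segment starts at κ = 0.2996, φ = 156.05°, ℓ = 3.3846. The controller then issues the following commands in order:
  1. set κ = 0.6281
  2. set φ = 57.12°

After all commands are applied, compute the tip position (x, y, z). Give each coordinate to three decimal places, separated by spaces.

1.320 2.042 1.353

initial: κ=0.2996, φ=156.05°, ℓ=3.3846
cmd 1: set κ=0.6281 → (κ,φ,ℓ)=(0.6281,156.05°,3.3846) → tip=(-2.2218,0.9869,1.3531)
cmd 2: set φ=57.12° → (κ,φ,ℓ)=(0.6281,57.12°,3.3846) → tip=(1.3198,2.0417,1.3531)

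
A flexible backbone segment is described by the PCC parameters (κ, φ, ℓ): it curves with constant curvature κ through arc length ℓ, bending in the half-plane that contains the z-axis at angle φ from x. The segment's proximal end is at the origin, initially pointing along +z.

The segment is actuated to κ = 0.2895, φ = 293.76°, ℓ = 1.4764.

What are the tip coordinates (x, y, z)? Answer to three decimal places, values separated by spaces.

θ = κ·ℓ = 0.2895 × 1.4764 = 0.42742 rad
ρ = (1 − cos θ)/κ = (1 − 0.91004)/0.2895 = 0.31075
z = sin θ / κ = 0.41452/0.2895 = 1.43186
x = ρ cos φ = 0.31075 × cos(293.76°) = 0.12520
y = ρ sin φ = 0.31075 × sin(293.76°) = -0.28441

0.125 -0.284 1.432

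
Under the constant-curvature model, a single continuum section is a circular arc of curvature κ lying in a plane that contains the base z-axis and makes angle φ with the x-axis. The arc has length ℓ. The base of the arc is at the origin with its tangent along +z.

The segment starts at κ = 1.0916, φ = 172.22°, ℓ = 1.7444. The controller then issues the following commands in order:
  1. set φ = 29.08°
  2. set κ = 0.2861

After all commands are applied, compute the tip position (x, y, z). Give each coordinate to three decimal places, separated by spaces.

initial: κ=1.0916, φ=172.22°, ℓ=1.7444
cmd 1: set φ=29.08° → (κ,φ,ℓ)=(1.0916,29.08°,1.7444) → tip=(1.0626,0.5910,0.8656)
cmd 2: set κ=0.2861 → (κ,φ,ℓ)=(0.2861,29.08°,1.7444) → tip=(0.3726,0.2072,1.6729)

0.373 0.207 1.673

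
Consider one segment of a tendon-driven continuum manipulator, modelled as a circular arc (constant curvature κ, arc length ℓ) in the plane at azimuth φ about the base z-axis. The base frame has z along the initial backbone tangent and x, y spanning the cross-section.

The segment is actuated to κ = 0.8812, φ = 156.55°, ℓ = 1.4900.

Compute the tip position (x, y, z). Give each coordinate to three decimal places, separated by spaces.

-0.776 0.336 1.097

θ = κ·ℓ = 0.8812 × 1.4900 = 1.31299 rad
ρ = (1 − cos θ)/κ = (1 − 0.25496)/0.8812 = 0.84548
z = sin θ / κ = 0.96695/0.8812 = 1.09731
x = ρ cos φ = 0.84548 × cos(156.55°) = -0.77565
y = ρ sin φ = 0.84548 × sin(156.55°) = 0.33646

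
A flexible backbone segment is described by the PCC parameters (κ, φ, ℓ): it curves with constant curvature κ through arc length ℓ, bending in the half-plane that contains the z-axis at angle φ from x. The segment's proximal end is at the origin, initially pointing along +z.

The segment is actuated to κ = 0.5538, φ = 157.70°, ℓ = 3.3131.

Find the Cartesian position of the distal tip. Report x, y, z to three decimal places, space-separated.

-2.107 0.864 1.743

θ = κ·ℓ = 0.5538 × 3.3131 = 1.83479 rad
ρ = (1 − cos θ)/κ = (1 − -0.26094)/0.5538 = 2.27689
z = sin θ / κ = 0.96535/0.5538 = 1.74315
x = ρ cos φ = 2.27689 × cos(157.70°) = -2.10660
y = ρ sin φ = 2.27689 × sin(157.70°) = 0.86398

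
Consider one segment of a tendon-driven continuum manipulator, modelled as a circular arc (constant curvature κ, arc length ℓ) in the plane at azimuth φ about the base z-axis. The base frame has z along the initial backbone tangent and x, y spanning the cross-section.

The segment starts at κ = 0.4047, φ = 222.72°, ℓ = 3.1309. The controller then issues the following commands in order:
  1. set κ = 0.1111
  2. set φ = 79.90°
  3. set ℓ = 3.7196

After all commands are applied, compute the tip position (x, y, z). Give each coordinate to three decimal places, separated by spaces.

initial: κ=0.4047, φ=222.72°, ℓ=3.1309
cmd 1: set κ=0.1111 → (κ,φ,ℓ)=(0.1111,222.72°,3.1309) → tip=(-0.3960,-0.3657,3.0681)
cmd 2: set φ=79.90° → (κ,φ,ℓ)=(0.1111,79.90°,3.1309) → tip=(0.0945,0.5307,3.0681)
cmd 3: set ℓ=3.7196 → (κ,φ,ℓ)=(0.1111,79.90°,3.7196) → tip=(0.1329,0.7459,3.6146)

0.133 0.746 3.615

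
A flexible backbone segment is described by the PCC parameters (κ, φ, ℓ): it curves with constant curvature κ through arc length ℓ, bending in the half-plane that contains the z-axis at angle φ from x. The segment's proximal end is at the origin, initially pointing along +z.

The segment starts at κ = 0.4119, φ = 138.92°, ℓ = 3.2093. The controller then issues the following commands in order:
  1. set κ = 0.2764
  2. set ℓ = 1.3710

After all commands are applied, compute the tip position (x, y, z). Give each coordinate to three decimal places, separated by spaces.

initial: κ=0.4119, φ=138.92°, ℓ=3.2093
cmd 1: set κ=0.2764 → (κ,φ,ℓ)=(0.2764,138.92°,3.2093) → tip=(-1.0044,0.8756,2.8047)
cmd 2: set ℓ=1.3710 → (κ,φ,ℓ)=(0.2764,138.92°,1.3710) → tip=(-0.1935,0.1687,1.3384)

-0.193 0.169 1.338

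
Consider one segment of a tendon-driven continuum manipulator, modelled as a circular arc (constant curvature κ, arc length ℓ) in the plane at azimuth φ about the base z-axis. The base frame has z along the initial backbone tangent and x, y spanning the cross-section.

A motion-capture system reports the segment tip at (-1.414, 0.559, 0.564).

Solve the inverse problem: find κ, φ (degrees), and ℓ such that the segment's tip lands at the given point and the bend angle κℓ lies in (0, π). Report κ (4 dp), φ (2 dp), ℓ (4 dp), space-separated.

ρ = √(x²+y²) = √(-1.414² + 0.559²) = 1.52049
φ = atan2(y, x) mod 360° = atan2(0.559, -1.414) = 158.4295°
|p|² = ρ² + z² = 1.52049² + 0.564² = 2.62997
κ = 2ρ / |p|² = 2×1.52049 / 2.62997 = 1.15627
θ = 2·atan2(ρ, z) = 2·atan2(1.52049, 0.564) = 2.43119 rad
ℓ = θ/κ = 2.43119/1.15627 = 2.10261

1.1563 158.43 2.1026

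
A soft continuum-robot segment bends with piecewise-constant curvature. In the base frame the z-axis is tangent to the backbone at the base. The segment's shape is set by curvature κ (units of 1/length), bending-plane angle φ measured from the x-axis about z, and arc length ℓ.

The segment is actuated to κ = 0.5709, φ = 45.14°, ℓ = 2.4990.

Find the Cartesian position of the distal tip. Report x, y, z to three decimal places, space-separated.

1.058 1.063 1.733

θ = κ·ℓ = 0.5709 × 2.4990 = 1.42668 rad
ρ = (1 − cos θ)/κ = (1 − 0.14362)/0.5709 = 1.50005
z = sin θ / κ = 0.98963/0.5709 = 1.73346
x = ρ cos φ = 1.50005 × cos(45.14°) = 1.05810
y = ρ sin φ = 1.50005 × sin(45.14°) = 1.06329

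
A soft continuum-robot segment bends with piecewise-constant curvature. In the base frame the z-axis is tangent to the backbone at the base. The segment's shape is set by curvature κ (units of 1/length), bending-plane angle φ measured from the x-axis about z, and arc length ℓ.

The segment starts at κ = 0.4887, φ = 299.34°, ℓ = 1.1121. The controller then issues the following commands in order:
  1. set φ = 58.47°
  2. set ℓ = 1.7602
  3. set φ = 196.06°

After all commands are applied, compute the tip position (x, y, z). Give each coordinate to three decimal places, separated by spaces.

initial: κ=0.4887, φ=299.34°, ℓ=1.1121
cmd 1: set φ=58.47° → (κ,φ,ℓ)=(0.4887,58.47°,1.1121) → tip=(0.1542,0.2513,1.0582)
cmd 2: set ℓ=1.7602 → (κ,φ,ℓ)=(0.4887,58.47°,1.7602) → tip=(0.3721,0.6065,1.5510)
cmd 3: set φ=196.06° → (κ,φ,ℓ)=(0.4887,196.06°,1.7602) → tip=(-0.6838,-0.1968,1.5510)

-0.684 -0.197 1.551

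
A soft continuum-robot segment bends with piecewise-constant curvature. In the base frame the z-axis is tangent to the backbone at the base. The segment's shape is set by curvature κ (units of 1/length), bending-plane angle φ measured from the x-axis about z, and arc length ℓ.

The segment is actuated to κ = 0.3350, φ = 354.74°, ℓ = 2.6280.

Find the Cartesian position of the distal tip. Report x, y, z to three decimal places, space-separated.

θ = κ·ℓ = 0.3350 × 2.6280 = 0.88038 rad
ρ = (1 − cos θ)/κ = (1 − 0.63686)/0.3350 = 1.08401
z = sin θ / κ = 0.77098/0.3350 = 2.30144
x = ρ cos φ = 1.08401 × cos(354.74°) = 1.07944
y = ρ sin φ = 1.08401 × sin(354.74°) = -0.09938

1.079 -0.099 2.301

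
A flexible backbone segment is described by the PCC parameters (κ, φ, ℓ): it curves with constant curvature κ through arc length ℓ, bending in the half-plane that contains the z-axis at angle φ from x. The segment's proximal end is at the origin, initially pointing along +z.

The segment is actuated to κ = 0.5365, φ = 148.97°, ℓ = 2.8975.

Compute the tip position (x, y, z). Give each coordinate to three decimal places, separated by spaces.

-1.571 0.945 1.864

θ = κ·ℓ = 0.5365 × 2.8975 = 1.55451 rad
ρ = (1 − cos θ)/κ = (1 − 0.01629)/0.5365 = 1.83358
z = sin θ / κ = 0.99987/0.5365 = 1.86369
x = ρ cos φ = 1.83358 × cos(148.97°) = -1.57119
y = ρ sin φ = 1.83358 × sin(148.97°) = 0.94518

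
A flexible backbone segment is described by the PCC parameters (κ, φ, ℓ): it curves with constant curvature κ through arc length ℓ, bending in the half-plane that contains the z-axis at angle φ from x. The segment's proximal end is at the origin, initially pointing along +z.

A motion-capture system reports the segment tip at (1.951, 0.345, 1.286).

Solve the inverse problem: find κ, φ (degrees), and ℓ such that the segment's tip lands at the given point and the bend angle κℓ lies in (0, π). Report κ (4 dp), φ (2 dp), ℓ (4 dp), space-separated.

ρ = √(x²+y²) = √(1.951² + 0.345²) = 1.98127
φ = atan2(y, x) mod 360° = atan2(0.345, 1.951) = 10.0281°
|p|² = ρ² + z² = 1.98127² + 1.286² = 5.57922
κ = 2ρ / |p|² = 2×1.98127 / 5.57922 = 0.71023
θ = 2·atan2(ρ, z) = 2·atan2(1.98127, 1.286) = 1.99014 rad
ℓ = θ/κ = 1.99014/0.71023 = 2.80210

0.7102 10.03 2.8021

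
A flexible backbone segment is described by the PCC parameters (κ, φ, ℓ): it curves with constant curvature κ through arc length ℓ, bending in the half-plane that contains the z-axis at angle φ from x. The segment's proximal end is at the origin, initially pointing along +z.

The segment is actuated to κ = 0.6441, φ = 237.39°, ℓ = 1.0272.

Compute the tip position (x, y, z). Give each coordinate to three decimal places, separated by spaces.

θ = κ·ℓ = 0.6441 × 1.0272 = 0.66162 rad
ρ = (1 − cos θ)/κ = (1 − 0.78900)/0.6441 = 0.32759
z = sin θ / κ = 0.61440/0.6441 = 0.95388
x = ρ cos φ = 0.32759 × cos(237.39°) = -0.17654
y = ρ sin φ = 0.32759 × sin(237.39°) = -0.27595

-0.177 -0.276 0.954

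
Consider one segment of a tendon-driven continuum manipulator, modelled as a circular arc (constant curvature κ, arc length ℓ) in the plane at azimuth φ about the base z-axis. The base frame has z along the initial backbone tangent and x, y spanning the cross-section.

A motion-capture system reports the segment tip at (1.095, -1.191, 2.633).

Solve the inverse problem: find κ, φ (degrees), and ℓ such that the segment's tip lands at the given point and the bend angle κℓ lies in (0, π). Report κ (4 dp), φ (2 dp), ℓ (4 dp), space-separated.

ρ = √(x²+y²) = √(1.095² + -1.191²) = 1.61787
φ = atan2(y, x) mod 360° = atan2(-1.191, 1.095) = 312.5953°
|p|² = ρ² + z² = 1.61787² + 2.633² = 9.55020
κ = 2ρ / |p|² = 2×1.61787 / 9.55020 = 0.33881
θ = 2·atan2(ρ, z) = 2·atan2(1.61787, 2.633) = 1.10197 rad
ℓ = θ/κ = 1.10197/0.33881 = 3.25242

0.3388 312.60 3.2524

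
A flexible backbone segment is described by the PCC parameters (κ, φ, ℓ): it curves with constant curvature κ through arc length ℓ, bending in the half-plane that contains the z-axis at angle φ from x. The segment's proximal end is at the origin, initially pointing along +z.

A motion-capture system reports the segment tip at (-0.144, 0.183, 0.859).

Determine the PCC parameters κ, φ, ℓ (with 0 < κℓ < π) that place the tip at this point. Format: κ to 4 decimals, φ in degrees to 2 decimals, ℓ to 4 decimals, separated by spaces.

ρ = √(x²+y²) = √(-0.144² + 0.183²) = 0.23286
φ = atan2(y, x) mod 360° = atan2(0.183, -0.144) = 128.1987°
|p|² = ρ² + z² = 0.23286² + 0.859² = 0.79211
κ = 2ρ / |p|² = 2×0.23286 / 0.79211 = 0.58796
θ = 2·atan2(ρ, z) = 2·atan2(0.23286, 0.859) = 0.52945 rad
ℓ = θ/κ = 0.52945/0.58796 = 0.90048

0.5880 128.20 0.9005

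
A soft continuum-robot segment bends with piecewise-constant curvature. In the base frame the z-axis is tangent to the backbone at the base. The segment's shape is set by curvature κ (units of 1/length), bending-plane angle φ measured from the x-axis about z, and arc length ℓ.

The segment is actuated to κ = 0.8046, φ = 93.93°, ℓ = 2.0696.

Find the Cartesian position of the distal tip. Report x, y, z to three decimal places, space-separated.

θ = κ·ℓ = 0.8046 × 2.0696 = 1.66520 rad
ρ = (1 − cos θ)/κ = (1 − -0.09426)/0.8046 = 1.36001
z = sin θ / κ = 0.99555/0.8046 = 1.23732
x = ρ cos φ = 1.36001 × cos(93.93°) = -0.09321
y = ρ sin φ = 1.36001 × sin(93.93°) = 1.35681

-0.093 1.357 1.237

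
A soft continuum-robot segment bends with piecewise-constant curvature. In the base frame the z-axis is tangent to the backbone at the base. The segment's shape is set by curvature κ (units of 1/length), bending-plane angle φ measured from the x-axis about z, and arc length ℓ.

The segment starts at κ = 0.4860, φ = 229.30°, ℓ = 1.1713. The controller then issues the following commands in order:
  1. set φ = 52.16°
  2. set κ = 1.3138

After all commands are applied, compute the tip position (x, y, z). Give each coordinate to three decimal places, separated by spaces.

0.452 0.582 0.761

initial: κ=0.4860, φ=229.30°, ℓ=1.1713
cmd 1: set φ=52.16° → (κ,φ,ℓ)=(0.4860,52.16°,1.1713) → tip=(0.1991,0.2562,1.1091)
cmd 2: set κ=1.3138 → (κ,φ,ℓ)=(1.3138,52.16°,1.1713) → tip=(0.4520,0.5819,0.7608)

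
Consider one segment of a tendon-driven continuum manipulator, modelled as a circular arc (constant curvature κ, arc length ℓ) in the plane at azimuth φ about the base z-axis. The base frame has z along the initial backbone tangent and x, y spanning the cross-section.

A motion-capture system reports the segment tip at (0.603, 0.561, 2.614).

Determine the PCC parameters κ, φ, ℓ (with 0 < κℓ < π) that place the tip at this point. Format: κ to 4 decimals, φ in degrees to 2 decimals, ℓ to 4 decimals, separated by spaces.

ρ = √(x²+y²) = √(0.603² + 0.561²) = 0.82361
φ = atan2(y, x) mod 360° = atan2(0.561, 0.603) = 42.9335°
|p|² = ρ² + z² = 0.82361² + 2.614² = 7.51133
κ = 2ρ / |p|² = 2×0.82361 / 7.51133 = 0.21930
θ = 2·atan2(ρ, z) = 2·atan2(0.82361, 2.614) = 0.61046 rad
ℓ = θ/κ = 0.61046/0.21930 = 2.78370

0.2193 42.93 2.7837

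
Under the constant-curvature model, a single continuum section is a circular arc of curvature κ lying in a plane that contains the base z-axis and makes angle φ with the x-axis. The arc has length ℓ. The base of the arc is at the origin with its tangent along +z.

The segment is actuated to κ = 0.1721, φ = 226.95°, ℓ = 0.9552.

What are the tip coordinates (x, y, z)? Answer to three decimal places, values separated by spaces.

-0.053 -0.057 0.951

θ = κ·ℓ = 0.1721 × 0.9552 = 0.16439 rad
ρ = (1 − cos θ)/κ = (1 − 0.98652)/0.1721 = 0.07834
z = sin θ / κ = 0.16365/0.1721 = 0.95090
x = ρ cos φ = 0.07834 × cos(226.95°) = -0.05347
y = ρ sin φ = 0.07834 × sin(226.95°) = -0.05724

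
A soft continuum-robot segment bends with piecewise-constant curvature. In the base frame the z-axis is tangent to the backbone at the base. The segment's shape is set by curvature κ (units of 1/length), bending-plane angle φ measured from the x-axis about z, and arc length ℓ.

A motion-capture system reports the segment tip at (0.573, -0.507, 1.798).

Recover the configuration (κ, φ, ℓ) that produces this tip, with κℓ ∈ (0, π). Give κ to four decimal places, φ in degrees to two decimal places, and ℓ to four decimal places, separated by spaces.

ρ = √(x²+y²) = √(0.573² + -0.507²) = 0.76510
φ = atan2(y, x) mod 360° = atan2(-0.507, 0.573) = 318.4971°
|p|² = ρ² + z² = 0.76510² + 1.798² = 3.81818
κ = 2ρ / |p|² = 2×0.76510 / 3.81818 = 0.40077
θ = 2·atan2(ρ, z) = 2·atan2(0.76510, 1.798) = 0.80464 rad
ℓ = θ/κ = 0.80464/0.40077 = 2.00774

0.4008 318.50 2.0077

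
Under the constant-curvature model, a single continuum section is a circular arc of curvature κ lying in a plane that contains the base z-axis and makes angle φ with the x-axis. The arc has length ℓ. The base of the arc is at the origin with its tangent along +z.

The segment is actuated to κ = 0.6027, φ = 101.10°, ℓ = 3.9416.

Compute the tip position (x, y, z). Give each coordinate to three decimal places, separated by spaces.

-0.550 2.802 1.150

θ = κ·ℓ = 0.6027 × 3.9416 = 2.37560 rad
ρ = (1 − cos θ)/κ = (1 − -0.72070)/0.6027 = 2.85498
z = sin θ / κ = 0.69325/0.6027 = 1.15024
x = ρ cos φ = 2.85498 × cos(101.10°) = -0.54965
y = ρ sin φ = 2.85498 × sin(101.10°) = 2.80157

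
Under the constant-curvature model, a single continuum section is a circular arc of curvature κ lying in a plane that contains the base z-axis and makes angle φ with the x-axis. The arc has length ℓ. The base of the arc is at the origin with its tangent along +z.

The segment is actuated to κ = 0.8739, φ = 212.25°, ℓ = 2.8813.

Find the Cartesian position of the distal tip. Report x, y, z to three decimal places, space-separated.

θ = κ·ℓ = 0.8739 × 2.8813 = 2.51797 rad
ρ = (1 − cos θ)/κ = (1 − -0.81177)/0.8739 = 2.07320
z = sin θ / κ = 0.58398/0.8739 = 0.66825
x = ρ cos φ = 2.07320 × cos(212.25°) = -1.75336
y = ρ sin φ = 2.07320 × sin(212.25°) = -1.10629

-1.753 -1.106 0.668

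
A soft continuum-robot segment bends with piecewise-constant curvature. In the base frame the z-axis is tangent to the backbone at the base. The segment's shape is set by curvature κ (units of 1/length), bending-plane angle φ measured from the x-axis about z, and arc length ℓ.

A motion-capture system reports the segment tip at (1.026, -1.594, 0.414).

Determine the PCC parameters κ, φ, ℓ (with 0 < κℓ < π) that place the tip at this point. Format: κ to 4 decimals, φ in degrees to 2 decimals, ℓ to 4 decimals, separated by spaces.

ρ = √(x²+y²) = √(1.026² + -1.594²) = 1.89566
φ = atan2(y, x) mod 360° = atan2(-1.594, 1.026) = 302.7679°
|p|² = ρ² + z² = 1.89566² + 0.414² = 3.76491
κ = 2ρ / |p|² = 2×1.89566 / 3.76491 = 1.00701
θ = 2·atan2(ρ, z) = 2·atan2(1.89566, 0.414) = 2.71156 rad
ℓ = θ/κ = 2.71156/1.00701 = 2.69267

1.0070 302.77 2.6927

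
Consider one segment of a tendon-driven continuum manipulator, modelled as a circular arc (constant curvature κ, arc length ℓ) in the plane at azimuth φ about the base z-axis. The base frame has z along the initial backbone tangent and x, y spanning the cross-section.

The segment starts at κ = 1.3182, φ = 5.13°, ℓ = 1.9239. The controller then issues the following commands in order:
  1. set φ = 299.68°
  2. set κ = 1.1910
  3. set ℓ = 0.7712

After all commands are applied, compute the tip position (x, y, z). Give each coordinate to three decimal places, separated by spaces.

initial: κ=1.3182, φ=5.13°, ℓ=1.9239
cmd 1: set φ=299.68° → (κ,φ,ℓ)=(1.3182,299.68°,1.9239) → tip=(0.6845,-1.2010,0.4318)
cmd 2: set κ=1.1910 → (κ,φ,ℓ)=(1.1910,299.68°,1.9239) → tip=(0.6901,-1.2108,0.6309)
cmd 3: set ℓ=0.7712 → (κ,φ,ℓ)=(1.1910,299.68°,0.7712) → tip=(0.1634,-0.2867,0.6672)

0.163 -0.287 0.667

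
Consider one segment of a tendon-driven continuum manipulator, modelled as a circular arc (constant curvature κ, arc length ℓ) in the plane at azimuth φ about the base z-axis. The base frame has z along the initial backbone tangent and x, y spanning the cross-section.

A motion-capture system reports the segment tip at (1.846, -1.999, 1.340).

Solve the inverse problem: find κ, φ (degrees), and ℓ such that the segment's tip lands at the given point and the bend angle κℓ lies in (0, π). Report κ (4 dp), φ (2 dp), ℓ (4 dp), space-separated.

0.5916 312.72 3.7636

ρ = √(x²+y²) = √(1.846² + -1.999²) = 2.72098
φ = atan2(y, x) mod 360° = atan2(-1.999, 1.846) = 312.7213°
|p|² = ρ² + z² = 2.72098² + 1.340² = 9.19932
κ = 2ρ / |p|² = 2×2.72098 / 9.19932 = 0.59156
θ = 2·atan2(ρ, z) = 2·atan2(2.72098, 1.340) = 2.22638 rad
ℓ = θ/κ = 2.22638/0.59156 = 3.76357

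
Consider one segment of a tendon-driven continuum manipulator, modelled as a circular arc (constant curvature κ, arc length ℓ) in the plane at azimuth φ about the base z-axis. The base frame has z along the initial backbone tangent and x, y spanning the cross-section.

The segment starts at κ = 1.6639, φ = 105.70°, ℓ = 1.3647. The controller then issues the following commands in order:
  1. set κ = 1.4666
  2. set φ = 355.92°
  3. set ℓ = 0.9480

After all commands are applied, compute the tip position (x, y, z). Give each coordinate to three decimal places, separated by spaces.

initial: κ=1.6639, φ=105.70°, ℓ=1.3647
cmd 1: set κ=1.4666 → (κ,φ,ℓ)=(1.4666,105.70°,1.3647) → tip=(-0.2615,0.9305,0.6196)
cmd 2: set φ=355.92° → (κ,φ,ℓ)=(1.4666,355.92°,1.3647) → tip=(0.9641,-0.0688,0.6196)
cmd 3: set ℓ=0.9480 → (κ,φ,ℓ)=(1.4666,355.92°,0.9480) → tip=(0.5581,-0.0398,0.6708)

0.558 -0.040 0.671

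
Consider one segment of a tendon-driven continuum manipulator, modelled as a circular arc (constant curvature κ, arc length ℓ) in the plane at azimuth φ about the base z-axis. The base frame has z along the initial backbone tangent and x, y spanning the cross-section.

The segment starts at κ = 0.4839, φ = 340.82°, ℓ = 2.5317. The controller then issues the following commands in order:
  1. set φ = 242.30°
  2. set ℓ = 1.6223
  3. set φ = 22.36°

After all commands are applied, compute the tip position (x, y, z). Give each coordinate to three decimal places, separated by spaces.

initial: κ=0.4839, φ=340.82°, ℓ=2.5317
cmd 1: set φ=242.30° → (κ,φ,ℓ)=(0.4839,242.30°,2.5317) → tip=(-0.6351,-1.2097,1.9443)
cmd 2: set ℓ=1.6223 → (κ,φ,ℓ)=(0.4839,242.30°,1.6223) → tip=(-0.2811,-0.5354,1.4607)
cmd 3: set φ=22.36° → (κ,φ,ℓ)=(0.4839,22.36°,1.6223) → tip=(0.5593,0.2301,1.4607)

0.559 0.230 1.461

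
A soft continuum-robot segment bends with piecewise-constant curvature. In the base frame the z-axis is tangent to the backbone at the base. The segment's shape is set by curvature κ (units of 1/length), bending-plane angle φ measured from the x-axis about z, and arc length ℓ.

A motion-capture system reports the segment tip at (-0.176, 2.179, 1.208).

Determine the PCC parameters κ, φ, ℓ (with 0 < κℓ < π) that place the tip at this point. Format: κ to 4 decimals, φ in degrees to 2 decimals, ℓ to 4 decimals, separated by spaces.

0.7009 94.62 3.0419

ρ = √(x²+y²) = √(-0.176² + 2.179²) = 2.18610
φ = atan2(y, x) mod 360° = atan2(2.179, -0.176) = 94.6178°
|p|² = ρ² + z² = 2.18610² + 1.208² = 6.23828
κ = 2ρ / |p|² = 2×2.18610 / 6.23828 = 0.70086
θ = 2·atan2(ρ, z) = 2·atan2(2.18610, 1.208) = 2.13194 rad
ℓ = θ/κ = 2.13194/0.70086 = 3.04188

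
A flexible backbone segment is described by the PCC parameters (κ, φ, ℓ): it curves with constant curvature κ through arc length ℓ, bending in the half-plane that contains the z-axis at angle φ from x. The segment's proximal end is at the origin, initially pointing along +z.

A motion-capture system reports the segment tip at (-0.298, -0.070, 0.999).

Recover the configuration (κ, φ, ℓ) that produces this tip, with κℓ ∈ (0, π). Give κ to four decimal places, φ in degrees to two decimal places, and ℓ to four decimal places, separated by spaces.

0.5608 193.22 1.0604

ρ = √(x²+y²) = √(-0.298² + -0.070²) = 0.30611
φ = atan2(y, x) mod 360° = atan2(-0.070, -0.298) = 193.2191°
|p|² = ρ² + z² = 0.30611² + 0.999² = 1.09170
κ = 2ρ / |p|² = 2×0.30611 / 1.09170 = 0.56079
θ = 2·atan2(ρ, z) = 2·atan2(0.30611, 0.999) = 0.59467 rad
ℓ = θ/κ = 0.59467/0.56079 = 1.06040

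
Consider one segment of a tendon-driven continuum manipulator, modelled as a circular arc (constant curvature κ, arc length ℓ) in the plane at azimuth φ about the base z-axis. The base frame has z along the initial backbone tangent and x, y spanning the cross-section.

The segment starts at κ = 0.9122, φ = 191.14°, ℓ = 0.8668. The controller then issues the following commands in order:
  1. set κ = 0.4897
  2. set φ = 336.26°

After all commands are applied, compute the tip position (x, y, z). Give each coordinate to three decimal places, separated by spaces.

0.166 -0.073 0.841

initial: κ=0.9122, φ=191.14°, ℓ=0.8668
cmd 1: set κ=0.4897 → (κ,φ,ℓ)=(0.4897,191.14°,0.8668) → tip=(-0.1778,-0.0350,0.8410)
cmd 2: set φ=336.26° → (κ,φ,ℓ)=(0.4897,336.26°,0.8668) → tip=(0.1659,-0.0730,0.8410)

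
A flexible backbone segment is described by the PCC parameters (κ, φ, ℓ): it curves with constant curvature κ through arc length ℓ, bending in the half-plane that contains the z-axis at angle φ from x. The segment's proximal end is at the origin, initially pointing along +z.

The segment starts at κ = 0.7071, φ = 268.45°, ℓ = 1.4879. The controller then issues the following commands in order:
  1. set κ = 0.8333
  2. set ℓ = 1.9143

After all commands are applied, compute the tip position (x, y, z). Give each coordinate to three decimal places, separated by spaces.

-0.033 -1.229 1.200

initial: κ=0.7071, φ=268.45°, ℓ=1.4879
cmd 1: set κ=0.8333 → (κ,φ,ℓ)=(0.8333,268.45°,1.4879) → tip=(-0.0219,-0.8098,1.1349)
cmd 2: set ℓ=1.9143 → (κ,φ,ℓ)=(0.8333,268.45°,1.9143) → tip=(-0.0333,-1.2289,1.1997)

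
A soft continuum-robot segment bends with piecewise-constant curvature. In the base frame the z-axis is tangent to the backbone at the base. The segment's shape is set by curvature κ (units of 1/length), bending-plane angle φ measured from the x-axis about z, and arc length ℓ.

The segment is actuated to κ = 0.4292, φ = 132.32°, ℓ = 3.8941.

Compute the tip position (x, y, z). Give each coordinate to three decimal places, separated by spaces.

-1.726 1.896 2.318

θ = κ·ℓ = 0.4292 × 3.8941 = 1.67135 rad
ρ = (1 − cos θ)/κ = (1 − -0.10038)/0.4292 = 2.56380
z = sin θ / κ = 0.99495/0.4292 = 2.31815
x = ρ cos φ = 2.56380 × cos(132.32°) = -1.72613
y = ρ sin φ = 2.56380 × sin(132.32°) = 1.89566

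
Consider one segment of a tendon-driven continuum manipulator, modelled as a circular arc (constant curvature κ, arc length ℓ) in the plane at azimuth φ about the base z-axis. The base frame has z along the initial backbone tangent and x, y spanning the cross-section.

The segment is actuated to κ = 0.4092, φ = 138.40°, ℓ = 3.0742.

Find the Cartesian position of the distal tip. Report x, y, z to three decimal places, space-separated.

θ = κ·ℓ = 0.4092 × 3.0742 = 1.25796 rad
ρ = (1 − cos θ)/κ = (1 − 0.30776)/0.4092 = 1.69170
z = sin θ / κ = 0.95147/0.4092 = 2.32518
x = ρ cos φ = 1.69170 × cos(138.40°) = -1.26505
y = ρ sin φ = 1.69170 × sin(138.40°) = 1.12316

-1.265 1.123 2.325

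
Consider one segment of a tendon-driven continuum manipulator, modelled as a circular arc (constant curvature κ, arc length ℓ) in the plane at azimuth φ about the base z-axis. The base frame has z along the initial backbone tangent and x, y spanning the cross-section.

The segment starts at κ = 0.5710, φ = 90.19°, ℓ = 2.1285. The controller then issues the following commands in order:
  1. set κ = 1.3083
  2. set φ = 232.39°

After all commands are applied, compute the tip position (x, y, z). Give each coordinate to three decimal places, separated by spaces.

initial: κ=0.5710, φ=90.19°, ℓ=2.1285
cmd 1: set κ=1.3083 → (κ,φ,ℓ)=(1.3083,90.19°,2.1285) → tip=(-0.0049,1.4805,0.2670)
cmd 2: set φ=232.39° → (κ,φ,ℓ)=(1.3083,232.39°,2.1285) → tip=(-0.9036,-1.1729,0.2670)

-0.904 -1.173 0.267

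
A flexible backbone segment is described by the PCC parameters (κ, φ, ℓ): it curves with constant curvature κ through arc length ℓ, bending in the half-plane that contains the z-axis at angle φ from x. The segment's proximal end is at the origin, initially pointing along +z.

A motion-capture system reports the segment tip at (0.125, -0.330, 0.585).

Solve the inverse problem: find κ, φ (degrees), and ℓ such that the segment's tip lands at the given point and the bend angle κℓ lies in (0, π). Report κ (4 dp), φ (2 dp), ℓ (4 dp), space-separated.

ρ = √(x²+y²) = √(0.125² + -0.330²) = 0.35288
φ = atan2(y, x) mod 360° = atan2(-0.330, 0.125) = 290.7461°
|p|² = ρ² + z² = 0.35288² + 0.585² = 0.46675
κ = 2ρ / |p|² = 2×0.35288 / 0.46675 = 1.51208
θ = 2·atan2(ρ, z) = 2·atan2(0.35288, 0.585) = 1.08556 rad
ℓ = θ/κ = 1.08556/1.51208 = 0.71793

1.5121 290.75 0.7179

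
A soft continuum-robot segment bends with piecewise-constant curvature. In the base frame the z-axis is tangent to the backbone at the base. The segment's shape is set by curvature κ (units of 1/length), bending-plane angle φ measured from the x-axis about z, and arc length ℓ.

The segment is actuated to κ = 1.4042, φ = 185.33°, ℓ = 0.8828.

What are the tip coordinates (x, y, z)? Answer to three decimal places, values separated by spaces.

θ = κ·ℓ = 1.4042 × 0.8828 = 1.23963 rad
ρ = (1 − cos θ)/κ = (1 − 0.32515)/1.4042 = 0.48060
z = sin θ / κ = 0.94566/1.4042 = 0.67345
x = ρ cos φ = 0.48060 × cos(185.33°) = -0.47852
y = ρ sin φ = 0.48060 × sin(185.33°) = -0.04464

-0.479 -0.045 0.673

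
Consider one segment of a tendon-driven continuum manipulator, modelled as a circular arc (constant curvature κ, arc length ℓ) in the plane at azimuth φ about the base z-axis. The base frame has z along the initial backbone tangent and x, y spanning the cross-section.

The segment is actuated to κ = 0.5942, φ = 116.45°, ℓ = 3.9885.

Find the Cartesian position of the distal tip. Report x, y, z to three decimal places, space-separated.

θ = κ·ℓ = 0.5942 × 3.9885 = 2.36997 rad
ρ = (1 − cos θ)/κ = (1 − -0.71678)/0.5942 = 2.88923
z = sin θ / κ = 0.69730/0.5942 = 1.17351
x = ρ cos φ = 2.88923 × cos(116.45°) = -1.28691
y = ρ sin φ = 2.88923 × sin(116.45°) = 2.58679

-1.287 2.587 1.174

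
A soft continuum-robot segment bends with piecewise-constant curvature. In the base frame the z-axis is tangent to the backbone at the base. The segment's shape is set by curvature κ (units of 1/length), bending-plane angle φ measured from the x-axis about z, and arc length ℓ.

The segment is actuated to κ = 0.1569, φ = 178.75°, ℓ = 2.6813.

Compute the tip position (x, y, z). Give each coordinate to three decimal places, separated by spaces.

θ = κ·ℓ = 0.1569 × 2.6813 = 0.42070 rad
ρ = (1 − cos θ)/κ = (1 − 0.91280)/0.1569 = 0.55574
z = sin θ / κ = 0.40840/0.1569 = 2.60291
x = ρ cos φ = 0.55574 × cos(178.75°) = -0.55560
y = ρ sin φ = 0.55574 × sin(178.75°) = 0.01212

-0.556 0.012 2.603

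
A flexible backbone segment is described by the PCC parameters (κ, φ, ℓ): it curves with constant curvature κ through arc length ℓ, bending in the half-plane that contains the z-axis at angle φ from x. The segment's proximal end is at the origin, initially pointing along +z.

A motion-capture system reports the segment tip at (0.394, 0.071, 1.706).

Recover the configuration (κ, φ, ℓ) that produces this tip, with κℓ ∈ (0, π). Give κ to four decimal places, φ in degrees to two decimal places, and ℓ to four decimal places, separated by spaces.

ρ = √(x²+y²) = √(0.394² + 0.071²) = 0.40035
φ = atan2(y, x) mod 360° = atan2(0.071, 0.394) = 10.2152°
|p|² = ρ² + z² = 0.40035² + 1.706² = 3.07071
κ = 2ρ / |p|² = 2×0.40035 / 3.07071 = 0.26075
θ = 2·atan2(ρ, z) = 2·atan2(0.40035, 1.706) = 0.46100 rad
ℓ = θ/κ = 0.46100/0.26075 = 1.76796

0.2608 10.22 1.7680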